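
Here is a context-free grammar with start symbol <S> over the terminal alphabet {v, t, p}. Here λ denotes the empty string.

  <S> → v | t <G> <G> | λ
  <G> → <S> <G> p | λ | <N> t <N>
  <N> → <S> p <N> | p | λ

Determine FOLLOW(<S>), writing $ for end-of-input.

{$, p, t, v}

FIRST(<S>): from <S>→v we get {v}; from <S>→t <G> <G> we get {t}; from <S>→λ we get {λ}. So FIRST(<S>) = {λ, t, v}.
FIRST(<N>): from <N>→<S> p <N> we get {p, t, v}; from <N>→p we get {p}; from <N>→λ we get {λ}. So FIRST(<N>) = {λ, p, t, v}.
FIRST(<G>): from <G>→<S> <G> p we get {p, t, v}; from <G>→λ we get {λ}; from <G>→<N> t <N> we get {p, t, v}. So FIRST(<G>) = {λ, p, t, v}.
FOLLOW(<S>) includes $ since <S> is the start symbol.
FOLLOW(<S>): in <G>→<S> <G> p, <S> is followed by <G> p with FIRST {p, t, v}; in <N>→<S> p <N>, <S> is followed by p <N> with FIRST {p}. Thus FOLLOW(<S>) = {$, p, t, v}.
FOLLOW(<G>): in <S>→t <G> <G> (occurrence 1), <G> is followed by <G> with FIRST {λ, p, t, v}; in <S>→t <G> <G> (occurrence 1), the suffix after <G> is nullable, so FOLLOW(<G>) ⊇ FOLLOW(<S>) = {$, p, t, v}; in <S>→t <G> <G> (occurrence 2), the suffix after <G> is empty, so FOLLOW(<G>) ⊇ FOLLOW(<S>) = {$, p, t, v}; in <G>→<S> <G> p, <G> is followed by p with FIRST {p}. Thus FOLLOW(<G>) = {$, p, t, v}.
FOLLOW(<N>): in <G>→<N> t <N> (occurrence 1), <N> is followed by t <N> with FIRST {t}; in <G>→<N> t <N> (occurrence 2), the suffix after <N> is empty, so FOLLOW(<N>) ⊇ FOLLOW(<G>) = {$, p, t, v}; in <N>→<S> p <N>, the suffix after <N> is empty (adds nothing new). Thus FOLLOW(<N>) = {$, p, t, v}.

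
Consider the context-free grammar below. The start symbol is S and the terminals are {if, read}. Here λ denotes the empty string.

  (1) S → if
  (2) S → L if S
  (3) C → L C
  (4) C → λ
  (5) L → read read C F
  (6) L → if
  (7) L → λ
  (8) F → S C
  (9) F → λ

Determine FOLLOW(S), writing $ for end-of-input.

{$, if, read}

FIRST(L): from L→read read C F we get {read}; from L→if we get {if}; from L→λ we get {λ}. So FIRST(L) = {λ, if, read}.
FIRST(S): from S→if we get {if}; from S→L if S we get {if, read}. So FIRST(S) = {if, read}.
FIRST(C): from C→L C we get {λ, if, read}; from C→λ we get {λ}. So FIRST(C) = {λ, if, read}.
FIRST(F): from F→S C we get {if, read}; from F→λ we get {λ}. So FIRST(F) = {λ, if, read}.
FOLLOW(S) includes $ since S is the start symbol.
FOLLOW(S): in S→L if S, the suffix after S is empty (adds nothing new); in F→S C, S is followed by C with FIRST {λ, if, read}; in F→S C, the suffix after S is nullable, so FOLLOW(S) ⊇ FOLLOW(F) = {if, read}. Thus FOLLOW(S) = {$, if, read}.
FOLLOW(C): in C→L C, the suffix after C is empty (adds nothing new); in L→read read C F, C is followed by F with FIRST {λ, if, read}; in L→read read C F, the suffix after C is nullable, so FOLLOW(C) ⊇ FOLLOW(L) = {if, read}; in F→S C, the suffix after C is empty, so FOLLOW(C) ⊇ FOLLOW(F) = {if, read}. Thus FOLLOW(C) = {if, read}.
FOLLOW(L): in S→L if S, L is followed by if S with FIRST {if}; in C→L C, L is followed by C with FIRST {λ, if, read}; in C→L C, the suffix after L is nullable, so FOLLOW(L) ⊇ FOLLOW(C) = {if, read}. Thus FOLLOW(L) = {if, read}.
FOLLOW(F): in L→read read C F, the suffix after F is empty, so FOLLOW(F) ⊇ FOLLOW(L) = {if, read}. Thus FOLLOW(F) = {if, read}.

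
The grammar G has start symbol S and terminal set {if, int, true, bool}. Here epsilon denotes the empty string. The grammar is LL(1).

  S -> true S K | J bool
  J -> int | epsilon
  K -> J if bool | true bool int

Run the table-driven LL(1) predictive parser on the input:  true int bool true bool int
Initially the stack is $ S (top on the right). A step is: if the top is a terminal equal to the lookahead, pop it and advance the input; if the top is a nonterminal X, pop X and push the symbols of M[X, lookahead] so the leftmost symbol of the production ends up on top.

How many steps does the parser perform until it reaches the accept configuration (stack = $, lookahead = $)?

10

      Stack            Input                          Action
   1  $ S              true int bool true bool int $  expand S -> true S K
   2  $ K S true       true int bool true bool int $  match true
   3  $ K S            int bool true bool int $       expand S -> J bool
   4  $ K bool J       int bool true bool int $       expand J -> int
   5  $ K bool int     int bool true bool int $       match int
   6  $ K bool         bool true bool int $           match bool
   7  $ K              true bool int $                expand K -> true bool int
   8  $ int bool true  true bool int $                match true
   9  $ int bool       bool int $                     match bool
  10  $ int            int $                          match int
Accept reached after 10 steps.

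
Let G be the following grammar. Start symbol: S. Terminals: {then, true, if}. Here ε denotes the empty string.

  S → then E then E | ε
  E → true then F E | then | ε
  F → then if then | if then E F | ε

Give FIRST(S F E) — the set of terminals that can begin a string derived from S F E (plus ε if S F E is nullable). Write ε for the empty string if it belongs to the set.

{ε, if, then, true}

FIRST(S) = {ε, then}
FIRST(E) = {ε, then, true}
FIRST(F) = {ε, if, then}
FIRST(S F E): take FIRST of each symbol in turn, carrying on past any symbol whose FIRST contains ε; result {ε, if, then, true}.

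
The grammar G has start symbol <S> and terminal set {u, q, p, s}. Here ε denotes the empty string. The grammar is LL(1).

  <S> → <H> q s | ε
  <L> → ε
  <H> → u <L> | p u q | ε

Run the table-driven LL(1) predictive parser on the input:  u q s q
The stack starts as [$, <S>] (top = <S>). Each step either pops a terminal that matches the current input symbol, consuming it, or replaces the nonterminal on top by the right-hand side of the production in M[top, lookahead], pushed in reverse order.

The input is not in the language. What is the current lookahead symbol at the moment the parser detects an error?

q

step 1: stack=$ <S>  input=u q s q $  — expand <S> → <H> q s
step 2: stack=$ s q <H>  input=u q s q $  — expand <H> → u <L>
step 3: stack=$ s q <L> u  input=u q s q $  — match u
step 4: stack=$ s q <L>  input=q s q $  — expand <L> → ε
step 5: stack=$ s q  input=q s q $  — match q
step 6: stack=$ s  input=s q $  — match s
step 7: stack=$  input=q $  — error: stack empty but input remains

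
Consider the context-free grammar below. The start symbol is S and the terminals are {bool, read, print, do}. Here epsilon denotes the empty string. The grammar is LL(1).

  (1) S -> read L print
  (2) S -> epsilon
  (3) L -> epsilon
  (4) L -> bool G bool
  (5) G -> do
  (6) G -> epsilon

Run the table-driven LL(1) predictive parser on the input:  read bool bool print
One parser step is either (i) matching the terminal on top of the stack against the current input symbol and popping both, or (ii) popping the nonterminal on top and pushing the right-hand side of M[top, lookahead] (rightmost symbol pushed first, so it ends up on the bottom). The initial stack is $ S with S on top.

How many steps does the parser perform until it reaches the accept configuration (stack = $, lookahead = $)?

7

     Stack                Input                   Action
  1  $ S                  read bool bool print $  expand S -> read L print
  2  $ print L read       read bool bool print $  match read
  3  $ print L            bool bool print $       expand L -> bool G bool
  4  $ print bool G bool  bool bool print $       match bool
  5  $ print bool G       bool print $            expand G -> epsilon
  6  $ print bool         bool print $            match bool
  7  $ print              print $                 match print
Accept reached after 7 steps.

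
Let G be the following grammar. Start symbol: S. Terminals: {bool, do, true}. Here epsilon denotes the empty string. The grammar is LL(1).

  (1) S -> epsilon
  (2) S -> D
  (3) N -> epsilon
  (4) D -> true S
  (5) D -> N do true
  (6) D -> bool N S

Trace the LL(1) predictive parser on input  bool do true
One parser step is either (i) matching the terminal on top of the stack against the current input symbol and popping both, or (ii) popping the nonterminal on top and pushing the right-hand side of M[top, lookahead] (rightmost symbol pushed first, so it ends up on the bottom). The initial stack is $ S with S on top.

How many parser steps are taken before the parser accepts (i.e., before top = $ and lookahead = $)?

9

step 1: stack=$ S  input=bool do true $  — expand S -> D
step 2: stack=$ D  input=bool do true $  — expand D -> bool N S
step 3: stack=$ S N bool  input=bool do true $  — match bool
step 4: stack=$ S N  input=do true $  — expand N -> epsilon
step 5: stack=$ S  input=do true $  — expand S -> D
step 6: stack=$ D  input=do true $  — expand D -> N do true
step 7: stack=$ true do N  input=do true $  — expand N -> epsilon
step 8: stack=$ true do  input=do true $  — match do
step 9: stack=$ true  input=true $  — match true
Accept reached after 9 steps.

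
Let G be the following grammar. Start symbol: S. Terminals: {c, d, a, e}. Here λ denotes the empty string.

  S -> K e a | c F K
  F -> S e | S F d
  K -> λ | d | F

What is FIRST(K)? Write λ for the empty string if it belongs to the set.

{λ, c, d, e}

FIRST(S) = {c, d, e}  (via K e a)
FIRST(F) = {c, d, e}  (via S e, S F d)
FIRST(K) = {λ, c, d, e}  (via F)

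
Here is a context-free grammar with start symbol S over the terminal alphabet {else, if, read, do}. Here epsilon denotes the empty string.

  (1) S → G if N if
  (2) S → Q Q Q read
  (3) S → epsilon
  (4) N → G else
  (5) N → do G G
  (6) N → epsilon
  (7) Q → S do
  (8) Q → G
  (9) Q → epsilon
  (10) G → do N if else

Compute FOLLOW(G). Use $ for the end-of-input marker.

FIRST(G): from G→do N if else we get {do}. So FIRST(G) = {do}.
FIRST(N): from N→G else we get {do}; from N→do G G we get {do}; from N→epsilon we get {epsilon}. So FIRST(N) = {epsilon, do}.
FIRST(S): from S→G if N if we get {do}; from S→Q Q Q read we get {do, read}; from S→epsilon we get {epsilon}. So FIRST(S) = {epsilon, do, read}.
FIRST(Q): from Q→S do we get {do, read}; from Q→G we get {do}; from Q→epsilon we get {epsilon}. So FIRST(Q) = {epsilon, do, read}.
FOLLOW(S) includes $ since S is the start symbol.
FOLLOW(S): in Q→S do, S is followed by do with FIRST {do}. Thus FOLLOW(S) = {$, do}.
FOLLOW(N): in S→G if N if, N is followed by if with FIRST {if}; in G→do N if else, N is followed by if else with FIRST {if}. Thus FOLLOW(N) = {if}.
FOLLOW(Q): in S→Q Q Q read (occurrence 1), Q is followed by Q Q read with FIRST {do, read}; in S→Q Q Q read (occurrence 2), Q is followed by Q read with FIRST {do, read}; in S→Q Q Q read (occurrence 3), Q is followed by read with FIRST {read}. Thus FOLLOW(Q) = {do, read}.
FOLLOW(G): in S→G if N if, G is followed by if N if with FIRST {if}; in N→G else, G is followed by else with FIRST {else}; in N→do G G (occurrence 1), G is followed by G with FIRST {do}; in N→do G G (occurrence 2), the suffix after G is empty, so FOLLOW(G) ⊇ FOLLOW(N) = {if}; in Q→G, the suffix after G is empty, so FOLLOW(G) ⊇ FOLLOW(Q) = {do, read}. Thus FOLLOW(G) = {do, else, if, read}.

{do, else, if, read}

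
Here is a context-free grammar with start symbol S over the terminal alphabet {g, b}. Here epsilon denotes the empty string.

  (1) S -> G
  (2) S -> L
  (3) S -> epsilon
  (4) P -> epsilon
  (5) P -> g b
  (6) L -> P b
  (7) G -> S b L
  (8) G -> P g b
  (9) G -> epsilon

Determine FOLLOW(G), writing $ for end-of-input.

{$, b}

FIRST(P): from P->epsilon we get {epsilon}; from P->g b we get {g}. So FIRST(P) = {epsilon, g}.
FIRST(L): from L->P b we get {b, g}. So FIRST(L) = {b, g}.
FIRST(S): from S->G we get {epsilon, b, g}; from S->L we get {b, g}; from S->epsilon we get {epsilon}. So FIRST(S) = {epsilon, b, g}.
FIRST(G): from G->S b L we get {b, g}; from G->P g b we get {g}; from G->epsilon we get {epsilon}. So FIRST(G) = {epsilon, b, g}.
FOLLOW(S) includes $ since S is the start symbol.
FOLLOW(S): in G->S b L, S is followed by b L with FIRST {b}. Thus FOLLOW(S) = {$, b}.
FOLLOW(P): in L->P b, P is followed by b with FIRST {b}; in G->P g b, P is followed by g b with FIRST {g}. Thus FOLLOW(P) = {b, g}.
FOLLOW(G): in S->G, the suffix after G is empty, so FOLLOW(G) ⊇ FOLLOW(S) = {$, b}. Thus FOLLOW(G) = {$, b}.
FOLLOW(L): in S->L, the suffix after L is empty, so FOLLOW(L) ⊇ FOLLOW(S) = {$, b}; in G->S b L, the suffix after L is empty, so FOLLOW(L) ⊇ FOLLOW(G) = {$, b}. Thus FOLLOW(L) = {$, b}.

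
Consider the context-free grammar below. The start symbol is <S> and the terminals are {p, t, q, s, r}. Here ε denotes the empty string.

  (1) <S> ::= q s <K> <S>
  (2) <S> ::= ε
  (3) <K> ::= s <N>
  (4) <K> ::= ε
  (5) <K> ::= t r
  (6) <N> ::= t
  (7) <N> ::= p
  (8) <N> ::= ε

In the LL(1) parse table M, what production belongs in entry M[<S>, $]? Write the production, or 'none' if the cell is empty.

<S> ::= ε

FIRST(<S>): from <S>::=q s <K> <S> we get {q}; from <S>::=ε we get {ε}. So FIRST(<S>) = {ε, q}.
FIRST(<K>): from <K>::=s <N> we get {s}; from <K>::=ε we get {ε}; from <K>::=t r we get {t}. So FIRST(<K>) = {ε, s, t}.
FIRST(<N>): from <N>::=t we get {t}; from <N>::=p we get {p}; from <N>::=ε we get {ε}. So FIRST(<N>) = {ε, p, t}.
FOLLOW(<S>) includes $ since <S> is the start symbol.
FOLLOW(<S>): in <S>::=q s <K> <S>, the suffix after <S> is empty (adds nothing new). Thus FOLLOW(<S>) = {$}.
For <S> ::= q s <K> <S>: FIRST(q s <K> <S>) = {q}, so it goes in M[<S>, t] for t ∈ {q}.
For <S> ::= ε: FIRST(ε) = {ε}, so it goes in M[<S>, t] for t ∈ {}; since ε ∈ FIRST, also for every t ∈ FOLLOW(<S>) = {$}.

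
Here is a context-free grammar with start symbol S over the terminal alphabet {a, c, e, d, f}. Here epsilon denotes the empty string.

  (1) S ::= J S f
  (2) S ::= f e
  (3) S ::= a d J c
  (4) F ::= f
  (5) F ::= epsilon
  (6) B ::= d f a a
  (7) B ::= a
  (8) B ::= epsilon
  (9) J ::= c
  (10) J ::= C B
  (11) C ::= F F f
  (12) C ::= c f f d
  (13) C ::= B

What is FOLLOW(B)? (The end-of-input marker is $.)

{a, c, d, f}

FIRST(F): from F::=f we get {f}; from F::=epsilon we get {epsilon}. So FIRST(F) = {epsilon, f}.
FIRST(B): from B::=d f a a we get {d}; from B::=a we get {a}; from B::=epsilon we get {epsilon}. So FIRST(B) = {epsilon, a, d}.
FIRST(C): from C::=F F f we get {f}; from C::=c f f d we get {c}; from C::=B we get {epsilon, a, d}. So FIRST(C) = {epsilon, a, c, d, f}.
FIRST(J): from J::=c we get {c}; from J::=C B we get {epsilon, a, c, d, f}. So FIRST(J) = {epsilon, a, c, d, f}.
FIRST(S): from S::=J S f we get {a, c, d, f}; from S::=f e we get {f}; from S::=a d J c we get {a}. So FIRST(S) = {a, c, d, f}.
FOLLOW(S) includes $ since S is the start symbol.
FOLLOW(S): in S::=J S f, S is followed by f with FIRST {f}. Thus FOLLOW(S) = {$, f}.
FOLLOW(F): in C::=F F f (occurrence 1), F is followed by F f with FIRST {f}; in C::=F F f (occurrence 2), F is followed by f with FIRST {f}. Thus FOLLOW(F) = {f}.
FOLLOW(J): in S::=J S f, J is followed by S f with FIRST {a, c, d, f}; in S::=a d J c, J is followed by c with FIRST {c}. Thus FOLLOW(J) = {a, c, d, f}.
FOLLOW(C): in J::=C B, C is followed by B with FIRST {epsilon, a, d}; in J::=C B, the suffix after C is nullable, so FOLLOW(C) ⊇ FOLLOW(J) = {a, c, d, f}. Thus FOLLOW(C) = {a, c, d, f}.
FOLLOW(B): in J::=C B, the suffix after B is empty, so FOLLOW(B) ⊇ FOLLOW(J) = {a, c, d, f}; in C::=B, the suffix after B is empty, so FOLLOW(B) ⊇ FOLLOW(C) = {a, c, d, f}. Thus FOLLOW(B) = {a, c, d, f}.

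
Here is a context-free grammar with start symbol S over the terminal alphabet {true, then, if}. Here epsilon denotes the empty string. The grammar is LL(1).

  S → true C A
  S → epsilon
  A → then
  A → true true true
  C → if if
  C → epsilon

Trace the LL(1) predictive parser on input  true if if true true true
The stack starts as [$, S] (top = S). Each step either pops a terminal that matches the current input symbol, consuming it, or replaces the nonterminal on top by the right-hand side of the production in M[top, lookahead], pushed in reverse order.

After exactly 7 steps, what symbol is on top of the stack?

true

step 1: stack=$ S  input=true if if true true true $  — expand S → true C A
step 2: stack=$ A C true  input=true if if true true true $  — match true
step 3: stack=$ A C  input=if if true true true $  — expand C → if if
step 4: stack=$ A if if  input=if if true true true $  — match if
step 5: stack=$ A if  input=if true true true $  — match if
step 6: stack=$ A  input=true true true $  — expand A → true true true
step 7: stack=$ true true true  input=true true true $  — match true
Stack after step 7: $ true true (top = true).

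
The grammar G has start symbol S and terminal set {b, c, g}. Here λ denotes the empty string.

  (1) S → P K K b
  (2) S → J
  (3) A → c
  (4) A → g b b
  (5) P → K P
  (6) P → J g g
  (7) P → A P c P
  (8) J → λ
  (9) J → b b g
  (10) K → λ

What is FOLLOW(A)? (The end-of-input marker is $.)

FIRST(A): from A→c we get {c}; from A→g b b we get {g}. So FIRST(A) = {c, g}.
FIRST(J): from J→λ we get {λ}; from J→b b g we get {b}. So FIRST(J) = {λ, b}.
FIRST(K): from K→λ we get {λ}. So FIRST(K) = {λ}.
FIRST(P): from P→K P we get {b, c, g}; from P→J g g we get {b, g}; from P→A P c P we get {c, g}. So FIRST(P) = {b, c, g}.
FIRST(S): from S→P K K b we get {b, c, g}; from S→J we get {λ, b}. So FIRST(S) = {λ, b, c, g}.
FOLLOW(S) includes $ since S is the start symbol.
FOLLOW(S): S appears on no right-hand side. Thus FOLLOW(S) = {$}.
FOLLOW(A): in P→A P c P, A is followed by P c P with FIRST {b, c, g}. Thus FOLLOW(A) = {b, c, g}.
FOLLOW(P): in S→P K K b, P is followed by K K b with FIRST {b}; in P→K P, the suffix after P is empty (adds nothing new); in P→A P c P (occurrence 1), P is followed by c P with FIRST {c}; in P→A P c P (occurrence 2), the suffix after P is empty (adds nothing new). Thus FOLLOW(P) = {b, c}.
FOLLOW(J): in S→J, the suffix after J is empty, so FOLLOW(J) ⊇ FOLLOW(S) = {$}; in P→J g g, J is followed by g g with FIRST {g}. Thus FOLLOW(J) = {$, g}.
FOLLOW(K): in S→P K K b (occurrence 1), K is followed by K b with FIRST {b}; in S→P K K b (occurrence 2), K is followed by b with FIRST {b}; in P→K P, K is followed by P with FIRST {b, c, g}. Thus FOLLOW(K) = {b, c, g}.

{b, c, g}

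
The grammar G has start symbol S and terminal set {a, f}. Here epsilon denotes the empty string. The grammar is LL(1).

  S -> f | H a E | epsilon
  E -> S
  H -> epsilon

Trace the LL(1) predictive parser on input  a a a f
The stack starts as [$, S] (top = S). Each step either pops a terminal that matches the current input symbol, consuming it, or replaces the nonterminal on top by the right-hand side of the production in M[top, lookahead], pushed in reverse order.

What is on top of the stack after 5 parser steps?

step 1: stack=$ S  input=a a a f $  — expand S -> H a E
step 2: stack=$ E a H  input=a a a f $  — expand H -> epsilon
step 3: stack=$ E a  input=a a a f $  — match a
step 4: stack=$ E  input=a a f $  — expand E -> S
step 5: stack=$ S  input=a a f $  — expand S -> H a E
Stack after step 5: $ E a H (top = H).

H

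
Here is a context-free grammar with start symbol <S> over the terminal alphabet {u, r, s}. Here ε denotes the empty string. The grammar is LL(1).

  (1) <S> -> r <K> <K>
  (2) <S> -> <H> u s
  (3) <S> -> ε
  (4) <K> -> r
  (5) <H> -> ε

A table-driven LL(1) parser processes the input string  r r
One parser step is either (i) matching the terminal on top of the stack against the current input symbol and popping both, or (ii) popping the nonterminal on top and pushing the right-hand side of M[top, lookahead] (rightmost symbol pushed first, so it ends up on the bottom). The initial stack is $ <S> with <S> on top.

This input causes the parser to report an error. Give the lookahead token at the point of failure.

$

step 1: stack=$ <S>  input=r r $  — expand <S> -> r <K> <K>
step 2: stack=$ <K> <K> r  input=r r $  — match r
step 3: stack=$ <K> <K>  input=r $  — expand <K> -> r
step 4: stack=$ <K> r  input=r $  — match r
step 5: stack=$ <K>  input=$  — error: M[<K>, $] is empty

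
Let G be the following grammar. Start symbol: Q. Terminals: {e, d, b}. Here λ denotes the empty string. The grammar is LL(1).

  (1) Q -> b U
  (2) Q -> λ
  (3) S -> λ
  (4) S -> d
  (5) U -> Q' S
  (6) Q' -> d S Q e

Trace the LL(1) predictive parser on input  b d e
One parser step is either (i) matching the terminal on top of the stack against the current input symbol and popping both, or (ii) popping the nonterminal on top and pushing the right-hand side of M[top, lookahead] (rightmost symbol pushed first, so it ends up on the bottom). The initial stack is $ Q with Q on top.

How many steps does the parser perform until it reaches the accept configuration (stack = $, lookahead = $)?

9

     Stack        Input    Action
  1  $ Q          b d e $  expand Q -> b U
  2  $ U b        b d e $  match b
  3  $ U          d e $    expand U -> Q' S
  4  $ S Q'       d e $    expand Q' -> d S Q e
  5  $ S e Q S d  d e $    match d
  6  $ S e Q S    e $      expand S -> λ
  7  $ S e Q      e $      expand Q -> λ
  8  $ S e        e $      match e
  9  $ S          $        expand S -> λ
Accept reached after 9 steps.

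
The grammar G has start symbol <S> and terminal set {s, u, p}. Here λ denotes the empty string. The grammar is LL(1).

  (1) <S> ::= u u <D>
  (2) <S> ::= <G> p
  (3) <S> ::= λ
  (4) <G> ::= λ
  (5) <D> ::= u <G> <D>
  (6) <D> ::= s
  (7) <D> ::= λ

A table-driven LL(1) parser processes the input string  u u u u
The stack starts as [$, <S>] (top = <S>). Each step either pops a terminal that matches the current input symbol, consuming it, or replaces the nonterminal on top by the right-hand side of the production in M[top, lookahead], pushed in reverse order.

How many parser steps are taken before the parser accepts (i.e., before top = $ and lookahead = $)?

      Stack        Input      Action
   1  $ <S>        u u u u $  expand <S> ::= u u <D>
   2  $ <D> u u    u u u u $  match u
   3  $ <D> u      u u u $    match u
   4  $ <D>        u u $      expand <D> ::= u <G> <D>
   5  $ <D> <G> u  u u $      match u
   6  $ <D> <G>    u $        expand <G> ::= λ
   7  $ <D>        u $        expand <D> ::= u <G> <D>
   8  $ <D> <G> u  u $        match u
   9  $ <D> <G>    $          expand <G> ::= λ
  10  $ <D>        $          expand <D> ::= λ
Accept reached after 10 steps.

10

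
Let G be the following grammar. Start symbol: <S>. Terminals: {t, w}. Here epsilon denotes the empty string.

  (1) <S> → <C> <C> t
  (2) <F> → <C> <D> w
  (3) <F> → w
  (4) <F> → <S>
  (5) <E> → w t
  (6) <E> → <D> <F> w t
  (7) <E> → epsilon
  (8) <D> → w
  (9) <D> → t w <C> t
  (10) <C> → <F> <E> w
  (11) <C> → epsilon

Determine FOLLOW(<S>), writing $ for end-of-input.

FIRST(<D>): from <D>→w we get {w}; from <D>→t w <C> t we get {t}. So FIRST(<D>) = {t, w}.
FIRST(<E>): from <E>→w t we get {w}; from <E>→<D> <F> w t we get {t, w}; from <E>→epsilon we get {epsilon}. So FIRST(<E>) = {epsilon, t, w}.
FIRST(<S>): from <S>→<C> <C> t we get {t, w}. So FIRST(<S>) = {t, w}.
FIRST(<F>): from <F>→<C> <D> w we get {t, w}; from <F>→w we get {w}; from <F>→<S> we get {t, w}. So FIRST(<F>) = {t, w}.
FIRST(<C>): from <C>→<F> <E> w we get {t, w}; from <C>→epsilon we get {epsilon}. So FIRST(<C>) = {epsilon, t, w}.
FOLLOW(<S>) includes $ since <S> is the start symbol.
FOLLOW(<F>): in <E>→<D> <F> w t, <F> is followed by w t with FIRST {w}; in <C>→<F> <E> w, <F> is followed by <E> w with FIRST {t, w}. Thus FOLLOW(<F>) = {t, w}.
FOLLOW(<S>): in <F>→<S>, the suffix after <S> is empty, so FOLLOW(<S>) ⊇ FOLLOW(<F>) = {t, w}. Thus FOLLOW(<S>) = {$, t, w}.
FOLLOW(<E>): in <C>→<F> <E> w, <E> is followed by w with FIRST {w}. Thus FOLLOW(<E>) = {w}.
FOLLOW(<D>): in <F>→<C> <D> w, <D> is followed by w with FIRST {w}; in <E>→<D> <F> w t, <D> is followed by <F> w t with FIRST {t, w}. Thus FOLLOW(<D>) = {t, w}.
FOLLOW(<C>): in <S>→<C> <C> t (occurrence 1), <C> is followed by <C> t with FIRST {t, w}; in <S>→<C> <C> t (occurrence 2), <C> is followed by t with FIRST {t}; in <F>→<C> <D> w, <C> is followed by <D> w with FIRST {t, w}; in <D>→t w <C> t, <C> is followed by t with FIRST {t}. Thus FOLLOW(<C>) = {t, w}.

{$, t, w}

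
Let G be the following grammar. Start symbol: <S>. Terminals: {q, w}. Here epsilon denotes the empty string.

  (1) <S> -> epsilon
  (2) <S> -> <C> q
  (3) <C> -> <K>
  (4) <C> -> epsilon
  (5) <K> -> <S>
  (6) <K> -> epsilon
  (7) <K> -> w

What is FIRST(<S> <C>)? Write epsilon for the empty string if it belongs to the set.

{epsilon, q, w}

FIRST(<S>): from <S>->epsilon we get {epsilon}; from <S>-><C> q we get {q, w}. So FIRST(<S>) = {epsilon, q, w}.
FIRST(<K>): from <K>-><S> we get {epsilon, q, w}; from <K>->epsilon we get {epsilon}; from <K>->w we get {w}. So FIRST(<K>) = {epsilon, q, w}.
FIRST(<C>): from <C>-><K> we get {epsilon, q, w}; from <C>->epsilon we get {epsilon}. So FIRST(<C>) = {epsilon, q, w}.
FIRST(<S> <C>): take FIRST of each symbol in turn, carrying on past any symbol whose FIRST contains epsilon; result {epsilon, q, w}.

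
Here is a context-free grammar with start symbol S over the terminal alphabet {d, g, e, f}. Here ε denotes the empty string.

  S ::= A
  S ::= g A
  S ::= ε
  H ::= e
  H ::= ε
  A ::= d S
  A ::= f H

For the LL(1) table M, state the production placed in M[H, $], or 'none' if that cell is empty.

H ::= ε

FIRST(H) = {ε, e}
FIRST(A) = {d, f}
FIRST(S) = {ε, d, f, g}  (via A)
FOLLOW(S) includes $ since S is the start symbol.
FOLLOW(A): in S::=A, the suffix after A is empty, so FOLLOW(A) ⊇ FOLLOW(S) = {$}; in S::=g A, the suffix after A is empty, so FOLLOW(A) ⊇ FOLLOW(S) = {$}. Thus FOLLOW(A) = {$}.
FOLLOW(H): in A::=f H, the suffix after H is empty, so FOLLOW(H) ⊇ FOLLOW(A) = {$}. Thus FOLLOW(H) = {$}.
For H ::= e: FIRST(e) = {e}, so it goes in M[H, t] for t ∈ {e}.
For H ::= ε: FIRST(ε) = {ε}, so it goes in M[H, t] for t ∈ {}; since ε ∈ FIRST, also for every t ∈ FOLLOW(H) = {$}.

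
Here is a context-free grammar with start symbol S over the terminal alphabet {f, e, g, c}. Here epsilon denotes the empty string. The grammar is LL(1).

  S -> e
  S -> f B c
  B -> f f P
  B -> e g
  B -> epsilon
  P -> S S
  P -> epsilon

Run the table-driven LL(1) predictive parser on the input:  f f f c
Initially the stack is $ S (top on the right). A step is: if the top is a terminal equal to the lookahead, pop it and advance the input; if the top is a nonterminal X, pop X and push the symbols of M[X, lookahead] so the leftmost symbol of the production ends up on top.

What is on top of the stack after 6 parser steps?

step 1: stack=$ S  input=f f f c $  — expand S -> f B c
step 2: stack=$ c B f  input=f f f c $  — match f
step 3: stack=$ c B  input=f f c $  — expand B -> f f P
step 4: stack=$ c P f f  input=f f c $  — match f
step 5: stack=$ c P f  input=f c $  — match f
step 6: stack=$ c P  input=c $  — expand P -> epsilon
Stack after step 6: $ c (top = c).

c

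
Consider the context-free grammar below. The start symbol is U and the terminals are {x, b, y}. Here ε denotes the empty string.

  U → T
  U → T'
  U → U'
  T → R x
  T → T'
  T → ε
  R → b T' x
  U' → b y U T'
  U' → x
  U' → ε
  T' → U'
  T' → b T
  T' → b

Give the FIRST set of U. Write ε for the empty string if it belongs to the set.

FIRST(R) = {b}
FIRST(U') = {ε, b, x}
FIRST(T') = {ε, b, x}  (via U')
FIRST(T) = {ε, b, x}  (via R x, T')
FIRST(U) = {ε, b, x}  (via T, T', U')

{ε, b, x}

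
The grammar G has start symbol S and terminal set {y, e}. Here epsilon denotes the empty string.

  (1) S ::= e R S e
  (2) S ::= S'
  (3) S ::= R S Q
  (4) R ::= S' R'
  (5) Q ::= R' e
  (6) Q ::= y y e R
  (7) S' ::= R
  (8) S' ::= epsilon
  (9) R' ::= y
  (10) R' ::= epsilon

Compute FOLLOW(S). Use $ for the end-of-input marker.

{$, e, y}

FIRST(R') = {epsilon, y}
FIRST(Q) = {e, y}  (via R' e)
FIRST(S) = {epsilon, e, y}  (via S', R S Q)
FIRST(R) = {epsilon, y}  (via S' R')
FIRST(S') = {epsilon, y}  (via R)
FOLLOW(S) includes $ since S is the start symbol.
FOLLOW(S): in S::=e R S e, S is followed by e with FIRST {e}; in S::=R S Q, S is followed by Q with FIRST {e, y}. Thus FOLLOW(S) = {$, e, y}.
FOLLOW(Q): in S::=R S Q, the suffix after Q is empty, so FOLLOW(Q) ⊇ FOLLOW(S) = {$, e, y}. Thus FOLLOW(Q) = {$, e, y}.
FOLLOW(R): in S::=e R S e, R is followed by S e with FIRST {e, y}; in S::=R S Q, R is followed by S Q with FIRST {e, y}; in Q::=y y e R, the suffix after R is empty, so FOLLOW(R) ⊇ FOLLOW(Q) = {$, e, y}; in S'::=R, the suffix after R is empty, so FOLLOW(R) ⊇ FOLLOW(S') = {$, e, y}. Thus FOLLOW(R) = {$, e, y}.
FOLLOW(S'): in S::=S', the suffix after S' is empty, so FOLLOW(S') ⊇ FOLLOW(S) = {$, e, y}; in R::=S' R', S' is followed by R' with FIRST {epsilon, y}; in R::=S' R', the suffix after S' is nullable, so FOLLOW(S') ⊇ FOLLOW(R) = {$, e, y}. Thus FOLLOW(S') = {$, e, y}.
FOLLOW(R'): in R::=S' R', the suffix after R' is empty, so FOLLOW(R') ⊇ FOLLOW(R) = {$, e, y}; in Q::=R' e, R' is followed by e with FIRST {e}. Thus FOLLOW(R') = {$, e, y}.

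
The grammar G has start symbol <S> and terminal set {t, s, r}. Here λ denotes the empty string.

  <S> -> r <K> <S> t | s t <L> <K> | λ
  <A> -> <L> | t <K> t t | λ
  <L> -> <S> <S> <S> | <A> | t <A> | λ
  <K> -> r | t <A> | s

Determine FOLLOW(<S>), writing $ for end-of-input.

FIRST(<S>): from <S>->r <K> <S> t we get {r}; from <S>->s t <L> <K> we get {s}; from <S>->λ we get {λ}. So FIRST(<S>) = {λ, r, s}.
FIRST(<K>): from <K>->r we get {r}; from <K>->t <A> we get {t}; from <K>->s we get {s}. So FIRST(<K>) = {r, s, t}.
FIRST(<A>): from <A>-><L> we get {λ, r, s, t}; from <A>->t <K> t t we get {t}; from <A>->λ we get {λ}. So FIRST(<A>) = {λ, r, s, t}.
FIRST(<L>): from <L>-><S> <S> <S> we get {λ, r, s}; from <L>-><A> we get {λ, r, s, t}; from <L>->t <A> we get {t}; from <L>->λ we get {λ}. So FIRST(<L>) = {λ, r, s, t}.
FOLLOW(<S>) includes $ since <S> is the start symbol.
FOLLOW(<S>): in <S>->r <K> <S> t, <S> is followed by t with FIRST {t}; in <L>-><S> <S> <S> (occurrence 1), <S> is followed by <S> <S> with FIRST {λ, r, s}; in <L>-><S> <S> <S> (occurrence 1), the suffix after <S> is nullable, so FOLLOW(<S>) ⊇ FOLLOW(<L>) = {$, r, s, t}; in <L>-><S> <S> <S> (occurrence 2), <S> is followed by <S> with FIRST {λ, r, s}; in <L>-><S> <S> <S> (occurrence 2), the suffix after <S> is nullable, so FOLLOW(<S>) ⊇ FOLLOW(<L>) = {$, r, s, t}; in <L>-><S> <S> <S> (occurrence 3), the suffix after <S> is empty, so FOLLOW(<S>) ⊇ FOLLOW(<L>) = {$, r, s, t}. Thus FOLLOW(<S>) = {$, r, s, t}.
FOLLOW(<K>): in <S>->r <K> <S> t, <K> is followed by <S> t with FIRST {r, s, t}; in <S>->s t <L> <K>, the suffix after <K> is empty, so FOLLOW(<K>) ⊇ FOLLOW(<S>) = {$, r, s, t}; in <A>->t <K> t t, <K> is followed by t t with FIRST {t}. Thus FOLLOW(<K>) = {$, r, s, t}.
FOLLOW(<A>): in <L>-><A>, the suffix after <A> is empty, so FOLLOW(<A>) ⊇ FOLLOW(<L>) = {$, r, s, t}; in <L>->t <A>, the suffix after <A> is empty, so FOLLOW(<A>) ⊇ FOLLOW(<L>) = {$, r, s, t}; in <K>->t <A>, the suffix after <A> is empty, so FOLLOW(<A>) ⊇ FOLLOW(<K>) = {$, r, s, t}. Thus FOLLOW(<A>) = {$, r, s, t}.
FOLLOW(<L>): in <S>->s t <L> <K>, <L> is followed by <K> with FIRST {r, s, t}; in <A>-><L>, the suffix after <L> is empty, so FOLLOW(<L>) ⊇ FOLLOW(<A>) = {$, r, s, t}. Thus FOLLOW(<L>) = {$, r, s, t}.

{$, r, s, t}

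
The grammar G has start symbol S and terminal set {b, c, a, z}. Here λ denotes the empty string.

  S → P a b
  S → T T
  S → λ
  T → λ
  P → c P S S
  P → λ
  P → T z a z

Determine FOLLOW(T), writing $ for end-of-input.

FIRST(T): from T→λ we get {λ}. So FIRST(T) = {λ}.
FIRST(P): from P→c P S S we get {c}; from P→λ we get {λ}; from P→T z a z we get {z}. So FIRST(P) = {λ, c, z}.
FIRST(S): from S→P a b we get {a, c, z}; from S→T T we get {λ}; from S→λ we get {λ}. So FIRST(S) = {λ, a, c, z}.
FOLLOW(S) includes $ since S is the start symbol.
FOLLOW(P): in S→P a b, P is followed by a b with FIRST {a}; in P→c P S S, P is followed by S S with FIRST {λ, a, c, z}; in P→c P S S, the suffix after P is nullable (adds nothing new). Thus FOLLOW(P) = {a, c, z}.
FOLLOW(S): in P→c P S S (occurrence 1), S is followed by S with FIRST {λ, a, c, z}; in P→c P S S (occurrence 1), the suffix after S is nullable, so FOLLOW(S) ⊇ FOLLOW(P) = {a, c, z}; in P→c P S S (occurrence 2), the suffix after S is empty, so FOLLOW(S) ⊇ FOLLOW(P) = {a, c, z}. Thus FOLLOW(S) = {$, a, c, z}.
FOLLOW(T): in S→T T (occurrence 1), T is followed by T with FIRST {λ}; in S→T T (occurrence 1), the suffix after T is nullable, so FOLLOW(T) ⊇ FOLLOW(S) = {$, a, c, z}; in S→T T (occurrence 2), the suffix after T is empty, so FOLLOW(T) ⊇ FOLLOW(S) = {$, a, c, z}; in P→T z a z, T is followed by z a z with FIRST {z}. Thus FOLLOW(T) = {$, a, c, z}.

{$, a, c, z}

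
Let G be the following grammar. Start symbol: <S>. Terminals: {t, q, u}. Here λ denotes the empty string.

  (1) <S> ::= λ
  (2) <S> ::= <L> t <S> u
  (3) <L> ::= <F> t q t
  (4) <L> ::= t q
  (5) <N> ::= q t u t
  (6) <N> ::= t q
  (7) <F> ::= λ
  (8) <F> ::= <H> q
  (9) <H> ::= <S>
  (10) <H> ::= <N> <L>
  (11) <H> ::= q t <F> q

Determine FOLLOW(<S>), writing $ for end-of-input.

FIRST(<N>) = {q, t}
FIRST(<S>) = {λ, q, t}  (via <L> t <S> u)
FIRST(<H>) = {λ, q, t}  (via <S>, <N> <L>)
FIRST(<F>) = {λ, q, t}  (via <H> q)
FIRST(<L>) = {q, t}  (via <F> t q t)
FOLLOW(<S>) includes $ since <S> is the start symbol.
FOLLOW(<N>): in <H>::=<N> <L>, <N> is followed by <L> with FIRST {q, t}. Thus FOLLOW(<N>) = {q, t}.
FOLLOW(<F>): in <L>::=<F> t q t, <F> is followed by t q t with FIRST {t}; in <H>::=q t <F> q, <F> is followed by q with FIRST {q}. Thus FOLLOW(<F>) = {q, t}.
FOLLOW(<H>): in <F>::=<H> q, <H> is followed by q with FIRST {q}. Thus FOLLOW(<H>) = {q}.
FOLLOW(<S>): in <S>::=<L> t <S> u, <S> is followed by u with FIRST {u}; in <H>::=<S>, the suffix after <S> is empty, so FOLLOW(<S>) ⊇ FOLLOW(<H>) = {q}. Thus FOLLOW(<S>) = {$, q, u}.
FOLLOW(<L>): in <S>::=<L> t <S> u, <L> is followed by t <S> u with FIRST {t}; in <H>::=<N> <L>, the suffix after <L> is empty, so FOLLOW(<L>) ⊇ FOLLOW(<H>) = {q}. Thus FOLLOW(<L>) = {q, t}.

{$, q, u}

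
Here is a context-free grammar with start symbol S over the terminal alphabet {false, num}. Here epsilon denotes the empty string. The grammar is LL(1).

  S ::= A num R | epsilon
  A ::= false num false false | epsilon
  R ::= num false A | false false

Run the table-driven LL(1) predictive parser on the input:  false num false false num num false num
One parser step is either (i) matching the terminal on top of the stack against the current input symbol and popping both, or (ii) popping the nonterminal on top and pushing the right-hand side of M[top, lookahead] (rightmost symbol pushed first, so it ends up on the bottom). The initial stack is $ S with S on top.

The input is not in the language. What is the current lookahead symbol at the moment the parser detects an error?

num

      Stack                          Input                                      Action
   1  $ S                            false num false false num num false num $  expand S ::= A num R
   2  $ R num A                      false num false false num num false num $  expand A ::= false num false false
   3  $ R num false false num false  false num false false num num false num $  match false
   4  $ R num false false num        num false false num num false num $        match num
   5  $ R num false false            false false num num false num $            match false
   6  $ R num false                  false num num false num $                  match false
   7  $ R num                        num num false num $                        match num
   8  $ R                            num false num $                            expand R ::= num false A
   9  $ A false num                  num false num $                            match num
  10  $ A false                      false num $                                match false
  11  $ A                            num $                                      expand A ::= epsilon
  12  $                              num $                                      error: stack empty but input remains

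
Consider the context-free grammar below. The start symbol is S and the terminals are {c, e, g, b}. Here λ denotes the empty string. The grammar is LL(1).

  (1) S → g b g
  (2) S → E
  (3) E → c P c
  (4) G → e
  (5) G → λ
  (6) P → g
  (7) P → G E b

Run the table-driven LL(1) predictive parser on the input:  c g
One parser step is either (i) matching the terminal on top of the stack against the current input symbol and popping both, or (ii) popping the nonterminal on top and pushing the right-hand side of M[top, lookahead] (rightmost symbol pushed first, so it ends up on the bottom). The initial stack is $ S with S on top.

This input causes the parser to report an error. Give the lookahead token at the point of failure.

step 1: stack=$ S  input=c g $  — expand S → E
step 2: stack=$ E  input=c g $  — expand E → c P c
step 3: stack=$ c P c  input=c g $  — match c
step 4: stack=$ c P  input=g $  — expand P → g
step 5: stack=$ c g  input=g $  — match g
step 6: stack=$ c  input=$  — error: top is terminal c but lookahead is $

$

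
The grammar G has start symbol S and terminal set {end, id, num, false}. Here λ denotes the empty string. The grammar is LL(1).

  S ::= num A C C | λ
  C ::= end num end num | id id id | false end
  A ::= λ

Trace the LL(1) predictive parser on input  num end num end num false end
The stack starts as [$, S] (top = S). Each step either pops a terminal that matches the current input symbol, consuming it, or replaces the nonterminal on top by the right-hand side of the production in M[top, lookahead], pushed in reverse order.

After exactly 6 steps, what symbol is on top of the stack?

end

step 1: stack=$ S  input=num end num end num false end $  — expand S ::= num A C C
step 2: stack=$ C C A num  input=num end num end num false end $  — match num
step 3: stack=$ C C A  input=end num end num false end $  — expand A ::= λ
step 4: stack=$ C C  input=end num end num false end $  — expand C ::= end num end num
step 5: stack=$ C num end num end  input=end num end num false end $  — match end
step 6: stack=$ C num end num  input=num end num false end $  — match num
Stack after step 6: $ C num end (top = end).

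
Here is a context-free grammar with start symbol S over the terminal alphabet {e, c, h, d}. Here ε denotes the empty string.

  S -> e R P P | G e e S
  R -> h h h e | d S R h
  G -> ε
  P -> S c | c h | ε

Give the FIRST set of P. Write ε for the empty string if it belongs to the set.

{ε, c, e}

FIRST(R) = {d, h}
FIRST(G) = {ε}
FIRST(S) = {e}  (via G e e S)
FIRST(P) = {ε, c, e}  (via S c)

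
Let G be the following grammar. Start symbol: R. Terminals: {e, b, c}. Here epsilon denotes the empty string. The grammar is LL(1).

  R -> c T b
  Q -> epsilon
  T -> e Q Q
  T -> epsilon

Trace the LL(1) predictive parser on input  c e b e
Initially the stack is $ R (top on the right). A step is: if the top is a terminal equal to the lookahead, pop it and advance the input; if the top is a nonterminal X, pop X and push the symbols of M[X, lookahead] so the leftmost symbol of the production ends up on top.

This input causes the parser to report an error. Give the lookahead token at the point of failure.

step 1: stack=$ R  input=c e b e $  — expand R -> c T b
step 2: stack=$ b T c  input=c e b e $  — match c
step 3: stack=$ b T  input=e b e $  — expand T -> e Q Q
step 4: stack=$ b Q Q e  input=e b e $  — match e
step 5: stack=$ b Q Q  input=b e $  — expand Q -> epsilon
step 6: stack=$ b Q  input=b e $  — expand Q -> epsilon
step 7: stack=$ b  input=b e $  — match b
step 8: stack=$  input=e $  — error: stack empty but input remains

e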